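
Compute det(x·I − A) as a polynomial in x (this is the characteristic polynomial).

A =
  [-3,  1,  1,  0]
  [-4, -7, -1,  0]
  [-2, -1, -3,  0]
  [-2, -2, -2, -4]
x^4 + 17*x^3 + 108*x^2 + 304*x + 320

Expanding det(x·I − A) (e.g. by cofactor expansion or by noting that A is similar to its Jordan form J, which has the same characteristic polynomial as A) gives
  χ_A(x) = x^4 + 17*x^3 + 108*x^2 + 304*x + 320
which factors as (x + 4)^3*(x + 5). The eigenvalues (with algebraic multiplicities) are λ = -5 with multiplicity 1, λ = -4 with multiplicity 3.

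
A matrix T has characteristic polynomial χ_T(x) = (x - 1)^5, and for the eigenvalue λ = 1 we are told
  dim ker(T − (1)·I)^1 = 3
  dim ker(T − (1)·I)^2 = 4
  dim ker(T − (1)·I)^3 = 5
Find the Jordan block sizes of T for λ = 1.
Block sizes for λ = 1: [3, 1, 1]

From the dimensions of kernels of powers, the number of Jordan blocks of size at least j is d_j − d_{j−1} where d_j = dim ker(N^j) (with d_0 = 0). Computing the differences gives [3, 1, 1].
The number of blocks of size exactly k is (#blocks of size ≥ k) − (#blocks of size ≥ k + 1), so the partition is: 2 block(s) of size 1, 1 block(s) of size 3.
In nonincreasing order the block sizes are [3, 1, 1].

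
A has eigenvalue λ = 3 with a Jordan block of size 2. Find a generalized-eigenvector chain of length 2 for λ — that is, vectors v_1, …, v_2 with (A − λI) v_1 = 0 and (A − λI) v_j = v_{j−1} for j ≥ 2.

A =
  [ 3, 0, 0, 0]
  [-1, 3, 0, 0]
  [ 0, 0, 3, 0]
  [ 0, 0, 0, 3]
A Jordan chain for λ = 3 of length 2:
v_1 = (0, -1, 0, 0)ᵀ
v_2 = (1, 0, 0, 0)ᵀ

Let N = A − (3)·I. We want v_2 with N^2 v_2 = 0 but N^1 v_2 ≠ 0; then v_{j-1} := N · v_j for j = 2, …, 2.

Pick v_2 = (1, 0, 0, 0)ᵀ.
Then v_1 = N · v_2 = (0, -1, 0, 0)ᵀ.

Sanity check: (A − (3)·I) v_1 = (0, 0, 0, 0)ᵀ = 0. ✓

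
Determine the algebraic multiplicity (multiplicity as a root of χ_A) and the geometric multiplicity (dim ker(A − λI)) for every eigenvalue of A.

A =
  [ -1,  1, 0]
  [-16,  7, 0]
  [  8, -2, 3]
λ = 3: alg = 3, geom = 2

Step 1 — factor the characteristic polynomial to read off the algebraic multiplicities:
  χ_A(x) = (x - 3)^3

Step 2 — compute geometric multiplicities via the rank-nullity identity g(λ) = n − rank(A − λI):
  rank(A − (3)·I) = 1, so dim ker(A − (3)·I) = n − 1 = 2

Summary:
  λ = 3: algebraic multiplicity = 3, geometric multiplicity = 2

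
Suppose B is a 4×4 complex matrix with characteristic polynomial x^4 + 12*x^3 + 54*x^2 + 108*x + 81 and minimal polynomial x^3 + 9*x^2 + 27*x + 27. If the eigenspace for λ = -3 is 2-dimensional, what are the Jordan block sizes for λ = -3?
Block sizes for λ = -3: [3, 1]

Step 1 — from the characteristic polynomial, algebraic multiplicity of λ = -3 is 4. From dim ker(B − (-3)·I) = 2, there are exactly 2 Jordan blocks for λ = -3.
Step 2 — from the minimal polynomial, the factor (x + 3)^3 tells us the largest block for λ = -3 has size 3.
Step 3 — with total size 4, 2 blocks, and largest block 3, the block sizes (in nonincreasing order) are [3, 1].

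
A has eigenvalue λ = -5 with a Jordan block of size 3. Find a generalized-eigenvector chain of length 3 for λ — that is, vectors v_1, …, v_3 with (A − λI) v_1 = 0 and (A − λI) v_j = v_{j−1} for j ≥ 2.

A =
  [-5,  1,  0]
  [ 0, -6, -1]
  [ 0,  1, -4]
A Jordan chain for λ = -5 of length 3:
v_1 = (-1, 0, 0)ᵀ
v_2 = (1, -1, 1)ᵀ
v_3 = (0, 1, 0)ᵀ

Let N = A − (-5)·I. We want v_3 with N^3 v_3 = 0 but N^2 v_3 ≠ 0; then v_{j-1} := N · v_j for j = 3, …, 2.

Pick v_3 = (0, 1, 0)ᵀ.
Then v_2 = N · v_3 = (1, -1, 1)ᵀ.
Then v_1 = N · v_2 = (-1, 0, 0)ᵀ.

Sanity check: (A − (-5)·I) v_1 = (0, 0, 0)ᵀ = 0. ✓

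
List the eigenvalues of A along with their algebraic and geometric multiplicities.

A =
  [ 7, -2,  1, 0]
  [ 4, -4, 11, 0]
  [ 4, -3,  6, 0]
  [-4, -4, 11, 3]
λ = 3: alg = 4, geom = 2

Step 1 — factor the characteristic polynomial to read off the algebraic multiplicities:
  χ_A(x) = (x - 3)^4

Step 2 — compute geometric multiplicities via the rank-nullity identity g(λ) = n − rank(A − λI):
  rank(A − (3)·I) = 2, so dim ker(A − (3)·I) = n − 2 = 2

Summary:
  λ = 3: algebraic multiplicity = 4, geometric multiplicity = 2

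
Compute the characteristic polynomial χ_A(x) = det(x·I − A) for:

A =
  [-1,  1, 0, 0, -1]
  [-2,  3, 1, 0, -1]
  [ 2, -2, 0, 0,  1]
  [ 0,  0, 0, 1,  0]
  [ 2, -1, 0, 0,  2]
x^5 - 5*x^4 + 10*x^3 - 10*x^2 + 5*x - 1

Expanding det(x·I − A) (e.g. by cofactor expansion or by noting that A is similar to its Jordan form J, which has the same characteristic polynomial as A) gives
  χ_A(x) = x^5 - 5*x^4 + 10*x^3 - 10*x^2 + 5*x - 1
which factors as (x - 1)^5. The eigenvalues (with algebraic multiplicities) are λ = 1 with multiplicity 5.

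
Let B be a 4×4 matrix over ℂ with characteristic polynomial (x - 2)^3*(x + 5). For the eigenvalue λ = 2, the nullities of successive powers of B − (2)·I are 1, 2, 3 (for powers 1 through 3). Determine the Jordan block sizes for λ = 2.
Block sizes for λ = 2: [3]

From the dimensions of kernels of powers, the number of Jordan blocks of size at least j is d_j − d_{j−1} where d_j = dim ker(N^j) (with d_0 = 0). Computing the differences gives [1, 1, 1].
The number of blocks of size exactly k is (#blocks of size ≥ k) − (#blocks of size ≥ k + 1), so the partition is: 1 block(s) of size 3.
In nonincreasing order the block sizes are [3].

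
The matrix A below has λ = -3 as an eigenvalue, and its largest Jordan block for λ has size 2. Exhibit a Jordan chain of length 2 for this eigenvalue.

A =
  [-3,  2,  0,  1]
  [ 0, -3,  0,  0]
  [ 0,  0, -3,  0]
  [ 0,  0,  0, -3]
A Jordan chain for λ = -3 of length 2:
v_1 = (2, 0, 0, 0)ᵀ
v_2 = (0, 1, 0, 0)ᵀ

Let N = A − (-3)·I. We want v_2 with N^2 v_2 = 0 but N^1 v_2 ≠ 0; then v_{j-1} := N · v_j for j = 2, …, 2.

Pick v_2 = (0, 1, 0, 0)ᵀ.
Then v_1 = N · v_2 = (2, 0, 0, 0)ᵀ.

Sanity check: (A − (-3)·I) v_1 = (0, 0, 0, 0)ᵀ = 0. ✓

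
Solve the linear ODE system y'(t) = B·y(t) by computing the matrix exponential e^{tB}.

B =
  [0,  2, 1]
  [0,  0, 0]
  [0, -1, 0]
e^{tB} =
  [1, -t^2/2 + 2*t, t]
  [0, 1, 0]
  [0, -t, 1]

Strategy: write B = P · J · P⁻¹ where J is a Jordan canonical form, so e^{tB} = P · e^{tJ} · P⁻¹, and e^{tJ} can be computed block-by-block.

B has Jordan form
J =
  [0, 1, 0]
  [0, 0, 1]
  [0, 0, 0]
(up to reordering of blocks).

Per-block formulas:
  For a 3×3 Jordan block J_3(0): exp(t · J_3(0)) = e^(0t)·(I + t·N + (t^2/2)·N^2), where N is the 3×3 nilpotent shift.

After assembling e^{tJ} and conjugating by P, we get:

e^{tB} =
  [1, -t^2/2 + 2*t, t]
  [0, 1, 0]
  [0, -t, 1]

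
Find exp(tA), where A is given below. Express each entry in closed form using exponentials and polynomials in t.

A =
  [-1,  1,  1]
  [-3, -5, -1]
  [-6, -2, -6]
e^{tA} =
  [3*t*exp(-4*t) + exp(-4*t), t*exp(-4*t), t*exp(-4*t)]
  [-3*t*exp(-4*t), -t*exp(-4*t) + exp(-4*t), -t*exp(-4*t)]
  [-6*t*exp(-4*t), -2*t*exp(-4*t), -2*t*exp(-4*t) + exp(-4*t)]

Strategy: write A = P · J · P⁻¹ where J is a Jordan canonical form, so e^{tA} = P · e^{tJ} · P⁻¹, and e^{tJ} can be computed block-by-block.

A has Jordan form
J =
  [-4,  1,  0]
  [ 0, -4,  0]
  [ 0,  0, -4]
(up to reordering of blocks).

Per-block formulas:
  For a 1×1 block at λ = -4: exp(t · [-4]) = [e^(-4t)].
  For a 2×2 Jordan block J_2(-4): exp(t · J_2(-4)) = e^(-4t)·(I + t·N), where N is the 2×2 nilpotent shift.

After assembling e^{tJ} and conjugating by P, we get:

e^{tA} =
  [3*t*exp(-4*t) + exp(-4*t), t*exp(-4*t), t*exp(-4*t)]
  [-3*t*exp(-4*t), -t*exp(-4*t) + exp(-4*t), -t*exp(-4*t)]
  [-6*t*exp(-4*t), -2*t*exp(-4*t), -2*t*exp(-4*t) + exp(-4*t)]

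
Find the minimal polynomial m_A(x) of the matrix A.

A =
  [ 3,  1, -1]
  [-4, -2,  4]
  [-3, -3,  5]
x^2 - 4*x + 4

The characteristic polynomial is χ_A(x) = (x - 2)^3, so the eigenvalues are known. The minimal polynomial is
  m_A(x) = Π_λ (x − λ)^{k_λ}
where k_λ is the size of the *largest* Jordan block for λ (equivalently, the smallest k with (A − λI)^k v = 0 for every generalised eigenvector v of λ).

  λ = 2: largest Jordan block has size 2, contributing (x − 2)^2

So m_A(x) = (x - 2)^2 = x^2 - 4*x + 4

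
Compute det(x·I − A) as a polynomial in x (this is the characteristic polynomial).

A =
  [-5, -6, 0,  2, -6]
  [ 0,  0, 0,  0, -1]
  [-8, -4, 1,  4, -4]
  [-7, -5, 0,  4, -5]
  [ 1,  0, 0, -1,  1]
x^5 - x^4 - 6*x^3 + 14*x^2 - 11*x + 3

Expanding det(x·I − A) (e.g. by cofactor expansion or by noting that A is similar to its Jordan form J, which has the same characteristic polynomial as A) gives
  χ_A(x) = x^5 - x^4 - 6*x^3 + 14*x^2 - 11*x + 3
which factors as (x - 1)^4*(x + 3). The eigenvalues (with algebraic multiplicities) are λ = -3 with multiplicity 1, λ = 1 with multiplicity 4.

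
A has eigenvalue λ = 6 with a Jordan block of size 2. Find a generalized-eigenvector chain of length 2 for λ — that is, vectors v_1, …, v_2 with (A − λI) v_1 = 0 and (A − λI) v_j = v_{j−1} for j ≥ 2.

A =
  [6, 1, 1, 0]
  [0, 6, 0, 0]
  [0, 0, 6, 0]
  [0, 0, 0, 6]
A Jordan chain for λ = 6 of length 2:
v_1 = (1, 0, 0, 0)ᵀ
v_2 = (0, 1, 0, 0)ᵀ

Let N = A − (6)·I. We want v_2 with N^2 v_2 = 0 but N^1 v_2 ≠ 0; then v_{j-1} := N · v_j for j = 2, …, 2.

Pick v_2 = (0, 1, 0, 0)ᵀ.
Then v_1 = N · v_2 = (1, 0, 0, 0)ᵀ.

Sanity check: (A − (6)·I) v_1 = (0, 0, 0, 0)ᵀ = 0. ✓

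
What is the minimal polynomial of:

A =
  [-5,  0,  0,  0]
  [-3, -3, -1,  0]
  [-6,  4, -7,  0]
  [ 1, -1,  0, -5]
x^3 + 15*x^2 + 75*x + 125

The characteristic polynomial is χ_A(x) = (x + 5)^4, so the eigenvalues are known. The minimal polynomial is
  m_A(x) = Π_λ (x − λ)^{k_λ}
where k_λ is the size of the *largest* Jordan block for λ (equivalently, the smallest k with (A − λI)^k v = 0 for every generalised eigenvector v of λ).

  λ = -5: largest Jordan block has size 3, contributing (x + 5)^3

So m_A(x) = (x + 5)^3 = x^3 + 15*x^2 + 75*x + 125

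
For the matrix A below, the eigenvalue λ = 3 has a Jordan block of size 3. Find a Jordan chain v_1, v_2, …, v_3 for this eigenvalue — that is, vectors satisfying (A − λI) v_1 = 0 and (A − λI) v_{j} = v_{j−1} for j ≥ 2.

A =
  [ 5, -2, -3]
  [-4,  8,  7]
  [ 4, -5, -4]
A Jordan chain for λ = 3 of length 3:
v_1 = (1, -2, 2)ᵀ
v_2 = (-2, 5, -5)ᵀ
v_3 = (0, 1, 0)ᵀ

Let N = A − (3)·I. We want v_3 with N^3 v_3 = 0 but N^2 v_3 ≠ 0; then v_{j-1} := N · v_j for j = 3, …, 2.

Pick v_3 = (0, 1, 0)ᵀ.
Then v_2 = N · v_3 = (-2, 5, -5)ᵀ.
Then v_1 = N · v_2 = (1, -2, 2)ᵀ.

Sanity check: (A − (3)·I) v_1 = (0, 0, 0)ᵀ = 0. ✓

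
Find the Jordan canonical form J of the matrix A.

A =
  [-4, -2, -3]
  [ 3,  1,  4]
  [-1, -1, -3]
J_3(-2)

The characteristic polynomial is
  det(x·I − A) = x^3 + 6*x^2 + 12*x + 8 = (x + 2)^3

Eigenvalues and multiplicities (the geometric multiplicity of λ is n − rank(A − λI), which equals the number of Jordan blocks for λ):
  λ = -2: algebraic multiplicity = 3, geometric multiplicity = 1

Determining the block sizes for each eigenvalue:
  λ = -2: one block (gm = 1), so the single block has size am = 3 → block sizes [3]

Assembling the blocks gives a Jordan form
J =
  [-2,  1,  0]
  [ 0, -2,  1]
  [ 0,  0, -2]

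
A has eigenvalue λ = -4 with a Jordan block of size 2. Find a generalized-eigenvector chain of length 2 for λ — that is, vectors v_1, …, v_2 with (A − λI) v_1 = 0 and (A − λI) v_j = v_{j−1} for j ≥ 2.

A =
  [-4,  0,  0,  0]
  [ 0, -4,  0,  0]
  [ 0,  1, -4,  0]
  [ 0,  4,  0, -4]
A Jordan chain for λ = -4 of length 2:
v_1 = (0, 0, 1, 4)ᵀ
v_2 = (0, 1, 0, 0)ᵀ

Let N = A − (-4)·I. We want v_2 with N^2 v_2 = 0 but N^1 v_2 ≠ 0; then v_{j-1} := N · v_j for j = 2, …, 2.

Pick v_2 = (0, 1, 0, 0)ᵀ.
Then v_1 = N · v_2 = (0, 0, 1, 4)ᵀ.

Sanity check: (A − (-4)·I) v_1 = (0, 0, 0, 0)ᵀ = 0. ✓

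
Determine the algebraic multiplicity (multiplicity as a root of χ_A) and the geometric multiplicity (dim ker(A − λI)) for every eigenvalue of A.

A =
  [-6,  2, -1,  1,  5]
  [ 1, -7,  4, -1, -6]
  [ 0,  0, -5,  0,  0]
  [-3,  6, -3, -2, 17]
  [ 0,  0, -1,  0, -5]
λ = -5: alg = 5, geom = 2

Step 1 — factor the characteristic polynomial to read off the algebraic multiplicities:
  χ_A(x) = (x + 5)^5

Step 2 — compute geometric multiplicities via the rank-nullity identity g(λ) = n − rank(A − λI):
  rank(A − (-5)·I) = 3, so dim ker(A − (-5)·I) = n − 3 = 2

Summary:
  λ = -5: algebraic multiplicity = 5, geometric multiplicity = 2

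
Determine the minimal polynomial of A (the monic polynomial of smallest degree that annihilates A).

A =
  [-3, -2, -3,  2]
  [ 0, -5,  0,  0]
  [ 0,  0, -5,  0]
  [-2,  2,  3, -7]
x^2 + 10*x + 25

The characteristic polynomial is χ_A(x) = (x + 5)^4, so the eigenvalues are known. The minimal polynomial is
  m_A(x) = Π_λ (x − λ)^{k_λ}
where k_λ is the size of the *largest* Jordan block for λ (equivalently, the smallest k with (A − λI)^k v = 0 for every generalised eigenvector v of λ).

  λ = -5: largest Jordan block has size 2, contributing (x + 5)^2

So m_A(x) = (x + 5)^2 = x^2 + 10*x + 25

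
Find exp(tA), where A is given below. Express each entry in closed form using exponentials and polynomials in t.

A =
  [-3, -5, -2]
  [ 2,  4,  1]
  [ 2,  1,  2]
e^{tA} =
  [t^2*exp(t) - 4*t*exp(t) + exp(t), 3*t^2*exp(t)/2 - 5*t*exp(t), t^2*exp(t)/2 - 2*t*exp(t)]
  [2*t*exp(t), 3*t*exp(t) + exp(t), t*exp(t)]
  [-2*t^2*exp(t) + 2*t*exp(t), -3*t^2*exp(t) + t*exp(t), -t^2*exp(t) + t*exp(t) + exp(t)]

Strategy: write A = P · J · P⁻¹ where J is a Jordan canonical form, so e^{tA} = P · e^{tJ} · P⁻¹, and e^{tJ} can be computed block-by-block.

A has Jordan form
J =
  [1, 1, 0]
  [0, 1, 1]
  [0, 0, 1]
(up to reordering of blocks).

Per-block formulas:
  For a 3×3 Jordan block J_3(1): exp(t · J_3(1)) = e^(1t)·(I + t·N + (t^2/2)·N^2), where N is the 3×3 nilpotent shift.

After assembling e^{tJ} and conjugating by P, we get:

e^{tA} =
  [t^2*exp(t) - 4*t*exp(t) + exp(t), 3*t^2*exp(t)/2 - 5*t*exp(t), t^2*exp(t)/2 - 2*t*exp(t)]
  [2*t*exp(t), 3*t*exp(t) + exp(t), t*exp(t)]
  [-2*t^2*exp(t) + 2*t*exp(t), -3*t^2*exp(t) + t*exp(t), -t^2*exp(t) + t*exp(t) + exp(t)]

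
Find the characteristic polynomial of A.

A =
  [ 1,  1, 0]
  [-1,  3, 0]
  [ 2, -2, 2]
x^3 - 6*x^2 + 12*x - 8

Expanding det(x·I − A) (e.g. by cofactor expansion or by noting that A is similar to its Jordan form J, which has the same characteristic polynomial as A) gives
  χ_A(x) = x^3 - 6*x^2 + 12*x - 8
which factors as (x - 2)^3. The eigenvalues (with algebraic multiplicities) are λ = 2 with multiplicity 3.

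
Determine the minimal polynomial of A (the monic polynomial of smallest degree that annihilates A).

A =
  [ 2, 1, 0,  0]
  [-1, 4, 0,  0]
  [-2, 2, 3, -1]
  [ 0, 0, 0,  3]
x^2 - 6*x + 9

The characteristic polynomial is χ_A(x) = (x - 3)^4, so the eigenvalues are known. The minimal polynomial is
  m_A(x) = Π_λ (x − λ)^{k_λ}
where k_λ is the size of the *largest* Jordan block for λ (equivalently, the smallest k with (A − λI)^k v = 0 for every generalised eigenvector v of λ).

  λ = 3: largest Jordan block has size 2, contributing (x − 3)^2

So m_A(x) = (x - 3)^2 = x^2 - 6*x + 9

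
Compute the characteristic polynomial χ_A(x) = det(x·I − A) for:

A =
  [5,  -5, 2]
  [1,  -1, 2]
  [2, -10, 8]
x^3 - 12*x^2 + 48*x - 64

Expanding det(x·I − A) (e.g. by cofactor expansion or by noting that A is similar to its Jordan form J, which has the same characteristic polynomial as A) gives
  χ_A(x) = x^3 - 12*x^2 + 48*x - 64
which factors as (x - 4)^3. The eigenvalues (with algebraic multiplicities) are λ = 4 with multiplicity 3.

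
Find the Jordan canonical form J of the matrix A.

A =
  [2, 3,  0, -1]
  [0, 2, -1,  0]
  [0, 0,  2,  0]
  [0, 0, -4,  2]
J_3(2) ⊕ J_1(2)

The characteristic polynomial is
  det(x·I − A) = x^4 - 8*x^3 + 24*x^2 - 32*x + 16 = (x - 2)^4

Eigenvalues and multiplicities (the geometric multiplicity of λ is n − rank(A − λI), which equals the number of Jordan blocks for λ):
  λ = 2: algebraic multiplicity = 4, geometric multiplicity = 2

Determining the block sizes for each eigenvalue:
  λ = 2: with am = 4 and gm = 2, the partition is not yet determined (e.g. several partitions of 4 into 2 parts exist). Let N = A − (2)·I. Computing rank(N^1) = 2, rank(N^2) = 1, rank(N^3) = 0; the number of blocks of size ≥ j is rank(N^{j−1}) − rank(N^j), giving [2, 1, 1]. So we have 1 block(s) of size 3, 1 block(s) of size 1 → block sizes [3, 1]

Assembling the blocks gives a Jordan form
J =
  [2, 1, 0, 0]
  [0, 2, 1, 0]
  [0, 0, 2, 0]
  [0, 0, 0, 2]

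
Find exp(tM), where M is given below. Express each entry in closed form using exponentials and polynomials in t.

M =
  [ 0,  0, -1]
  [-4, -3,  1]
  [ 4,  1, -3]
e^{tM} =
  [2*t*exp(-2*t) + exp(-2*t), -t^2*exp(-2*t)/2, -t^2*exp(-2*t)/2 - t*exp(-2*t)]
  [-4*t*exp(-2*t), t^2*exp(-2*t) - t*exp(-2*t) + exp(-2*t), t^2*exp(-2*t) + t*exp(-2*t)]
  [4*t*exp(-2*t), -t^2*exp(-2*t) + t*exp(-2*t), -t^2*exp(-2*t) - t*exp(-2*t) + exp(-2*t)]

Strategy: write M = P · J · P⁻¹ where J is a Jordan canonical form, so e^{tM} = P · e^{tJ} · P⁻¹, and e^{tJ} can be computed block-by-block.

M has Jordan form
J =
  [-2,  1,  0]
  [ 0, -2,  1]
  [ 0,  0, -2]
(up to reordering of blocks).

Per-block formulas:
  For a 3×3 Jordan block J_3(-2): exp(t · J_3(-2)) = e^(-2t)·(I + t·N + (t^2/2)·N^2), where N is the 3×3 nilpotent shift.

After assembling e^{tJ} and conjugating by P, we get:

e^{tM} =
  [2*t*exp(-2*t) + exp(-2*t), -t^2*exp(-2*t)/2, -t^2*exp(-2*t)/2 - t*exp(-2*t)]
  [-4*t*exp(-2*t), t^2*exp(-2*t) - t*exp(-2*t) + exp(-2*t), t^2*exp(-2*t) + t*exp(-2*t)]
  [4*t*exp(-2*t), -t^2*exp(-2*t) + t*exp(-2*t), -t^2*exp(-2*t) - t*exp(-2*t) + exp(-2*t)]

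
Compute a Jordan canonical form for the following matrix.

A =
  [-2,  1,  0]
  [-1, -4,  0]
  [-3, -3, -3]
J_2(-3) ⊕ J_1(-3)

The characteristic polynomial is
  det(x·I − A) = x^3 + 9*x^2 + 27*x + 27 = (x + 3)^3

Eigenvalues and multiplicities (the geometric multiplicity of λ is n − rank(A − λI), which equals the number of Jordan blocks for λ):
  λ = -3: algebraic multiplicity = 3, geometric multiplicity = 2

Determining the block sizes for each eigenvalue:
  λ = -3: 2 blocks summing to 3 forces exactly one block of size 2 and the rest size 1 → block sizes [2, 1]

Assembling the blocks gives a Jordan form
J =
  [-3,  1,  0]
  [ 0, -3,  0]
  [ 0,  0, -3]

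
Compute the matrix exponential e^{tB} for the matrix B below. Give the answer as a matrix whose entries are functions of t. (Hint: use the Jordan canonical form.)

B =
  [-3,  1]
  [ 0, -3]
e^{tB} =
  [exp(-3*t), t*exp(-3*t)]
  [0, exp(-3*t)]

Strategy: write B = P · J · P⁻¹ where J is a Jordan canonical form, so e^{tB} = P · e^{tJ} · P⁻¹, and e^{tJ} can be computed block-by-block.

B has Jordan form
J =
  [-3,  1]
  [ 0, -3]
(up to reordering of blocks).

Per-block formulas:
  For a 2×2 Jordan block J_2(-3): exp(t · J_2(-3)) = e^(-3t)·(I + t·N), where N is the 2×2 nilpotent shift.

After assembling e^{tJ} and conjugating by P, we get:

e^{tB} =
  [exp(-3*t), t*exp(-3*t)]
  [0, exp(-3*t)]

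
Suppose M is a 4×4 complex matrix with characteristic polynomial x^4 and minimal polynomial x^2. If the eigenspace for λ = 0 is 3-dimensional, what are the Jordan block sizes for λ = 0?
Block sizes for λ = 0: [2, 1, 1]

Step 1 — from the characteristic polynomial, algebraic multiplicity of λ = 0 is 4. From dim ker(M − (0)·I) = 3, there are exactly 3 Jordan blocks for λ = 0.
Step 2 — from the minimal polynomial, the factor (x − 0)^2 tells us the largest block for λ = 0 has size 2.
Step 3 — with total size 4, 3 blocks, and largest block 2, the block sizes (in nonincreasing order) are [2, 1, 1].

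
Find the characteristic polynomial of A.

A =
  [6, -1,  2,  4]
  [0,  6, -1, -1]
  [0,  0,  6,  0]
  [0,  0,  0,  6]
x^4 - 24*x^3 + 216*x^2 - 864*x + 1296

Expanding det(x·I − A) (e.g. by cofactor expansion or by noting that A is similar to its Jordan form J, which has the same characteristic polynomial as A) gives
  χ_A(x) = x^4 - 24*x^3 + 216*x^2 - 864*x + 1296
which factors as (x - 6)^4. The eigenvalues (with algebraic multiplicities) are λ = 6 with multiplicity 4.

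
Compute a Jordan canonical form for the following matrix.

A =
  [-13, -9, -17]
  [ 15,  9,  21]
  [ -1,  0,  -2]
J_2(-3) ⊕ J_1(0)

The characteristic polynomial is
  det(x·I − A) = x^3 + 6*x^2 + 9*x = x*(x + 3)^2

Eigenvalues and multiplicities (the geometric multiplicity of λ is n − rank(A − λI), which equals the number of Jordan blocks for λ):
  λ = -3: algebraic multiplicity = 2, geometric multiplicity = 1
  λ = 0: algebraic multiplicity = 1, geometric multiplicity = 1

Determining the block sizes for each eigenvalue:
  λ = -3: one block (gm = 1), so the single block has size am = 2 → block sizes [2]
  λ = 0: one block (gm = 1), so the single block has size am = 1 → block sizes [1]

Assembling the blocks gives a Jordan form
J =
  [-3,  1, 0]
  [ 0, -3, 0]
  [ 0,  0, 0]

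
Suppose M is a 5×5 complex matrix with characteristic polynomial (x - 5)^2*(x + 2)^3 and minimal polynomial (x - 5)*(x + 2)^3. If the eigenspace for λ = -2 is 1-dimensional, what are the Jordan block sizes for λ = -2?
Block sizes for λ = -2: [3]

Step 1 — from the characteristic polynomial, algebraic multiplicity of λ = -2 is 3. From dim ker(M − (-2)·I) = 1, there are exactly 1 Jordan blocks for λ = -2.
Step 2 — from the minimal polynomial, the factor (x + 2)^3 tells us the largest block for λ = -2 has size 3.
Step 3 — with total size 3, 1 blocks, and largest block 3, the block sizes (in nonincreasing order) are [3].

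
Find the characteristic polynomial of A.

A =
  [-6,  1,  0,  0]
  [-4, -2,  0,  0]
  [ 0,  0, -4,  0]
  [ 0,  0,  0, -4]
x^4 + 16*x^3 + 96*x^2 + 256*x + 256

Expanding det(x·I − A) (e.g. by cofactor expansion or by noting that A is similar to its Jordan form J, which has the same characteristic polynomial as A) gives
  χ_A(x) = x^4 + 16*x^3 + 96*x^2 + 256*x + 256
which factors as (x + 4)^4. The eigenvalues (with algebraic multiplicities) are λ = -4 with multiplicity 4.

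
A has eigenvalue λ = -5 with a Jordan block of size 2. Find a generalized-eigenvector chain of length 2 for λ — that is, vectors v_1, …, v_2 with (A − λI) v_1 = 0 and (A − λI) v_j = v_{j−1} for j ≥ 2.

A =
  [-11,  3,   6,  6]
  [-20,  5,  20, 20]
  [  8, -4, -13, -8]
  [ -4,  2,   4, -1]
A Jordan chain for λ = -5 of length 2:
v_1 = (-6, -20, 8, -4)ᵀ
v_2 = (1, 0, 0, 0)ᵀ

Let N = A − (-5)·I. We want v_2 with N^2 v_2 = 0 but N^1 v_2 ≠ 0; then v_{j-1} := N · v_j for j = 2, …, 2.

Pick v_2 = (1, 0, 0, 0)ᵀ.
Then v_1 = N · v_2 = (-6, -20, 8, -4)ᵀ.

Sanity check: (A − (-5)·I) v_1 = (0, 0, 0, 0)ᵀ = 0. ✓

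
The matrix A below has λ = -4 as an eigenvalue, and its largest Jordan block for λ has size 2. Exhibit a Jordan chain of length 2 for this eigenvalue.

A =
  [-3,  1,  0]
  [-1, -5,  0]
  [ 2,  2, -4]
A Jordan chain for λ = -4 of length 2:
v_1 = (1, -1, 2)ᵀ
v_2 = (1, 0, 0)ᵀ

Let N = A − (-4)·I. We want v_2 with N^2 v_2 = 0 but N^1 v_2 ≠ 0; then v_{j-1} := N · v_j for j = 2, …, 2.

Pick v_2 = (1, 0, 0)ᵀ.
Then v_1 = N · v_2 = (1, -1, 2)ᵀ.

Sanity check: (A − (-4)·I) v_1 = (0, 0, 0)ᵀ = 0. ✓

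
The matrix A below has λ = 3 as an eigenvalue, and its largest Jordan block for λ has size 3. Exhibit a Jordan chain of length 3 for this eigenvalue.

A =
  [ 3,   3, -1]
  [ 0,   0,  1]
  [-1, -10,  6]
A Jordan chain for λ = 3 of length 3:
v_1 = (1, -1, -3)ᵀ
v_2 = (0, 0, -1)ᵀ
v_3 = (1, 0, 0)ᵀ

Let N = A − (3)·I. We want v_3 with N^3 v_3 = 0 but N^2 v_3 ≠ 0; then v_{j-1} := N · v_j for j = 3, …, 2.

Pick v_3 = (1, 0, 0)ᵀ.
Then v_2 = N · v_3 = (0, 0, -1)ᵀ.
Then v_1 = N · v_2 = (1, -1, -3)ᵀ.

Sanity check: (A − (3)·I) v_1 = (0, 0, 0)ᵀ = 0. ✓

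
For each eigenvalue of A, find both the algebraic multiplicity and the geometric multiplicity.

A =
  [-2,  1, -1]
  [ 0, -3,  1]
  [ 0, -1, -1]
λ = -2: alg = 3, geom = 2

Step 1 — factor the characteristic polynomial to read off the algebraic multiplicities:
  χ_A(x) = (x + 2)^3

Step 2 — compute geometric multiplicities via the rank-nullity identity g(λ) = n − rank(A − λI):
  rank(A − (-2)·I) = 1, so dim ker(A − (-2)·I) = n − 1 = 2

Summary:
  λ = -2: algebraic multiplicity = 3, geometric multiplicity = 2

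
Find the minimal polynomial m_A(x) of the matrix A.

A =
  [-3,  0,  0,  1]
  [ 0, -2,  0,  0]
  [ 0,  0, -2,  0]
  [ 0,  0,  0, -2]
x^2 + 5*x + 6

The characteristic polynomial is χ_A(x) = (x + 2)^3*(x + 3), so the eigenvalues are known. The minimal polynomial is
  m_A(x) = Π_λ (x − λ)^{k_λ}
where k_λ is the size of the *largest* Jordan block for λ (equivalently, the smallest k with (A − λI)^k v = 0 for every generalised eigenvector v of λ).

  λ = -3: largest Jordan block has size 1, contributing (x + 3)
  λ = -2: largest Jordan block has size 1, contributing (x + 2)

So m_A(x) = (x + 2)*(x + 3) = x^2 + 5*x + 6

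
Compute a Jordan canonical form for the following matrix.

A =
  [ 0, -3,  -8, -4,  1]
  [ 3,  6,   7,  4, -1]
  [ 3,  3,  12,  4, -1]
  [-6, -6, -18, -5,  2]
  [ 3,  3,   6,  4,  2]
J_3(3) ⊕ J_1(3) ⊕ J_1(3)

The characteristic polynomial is
  det(x·I − A) = x^5 - 15*x^4 + 90*x^3 - 270*x^2 + 405*x - 243 = (x - 3)^5

Eigenvalues and multiplicities (the geometric multiplicity of λ is n − rank(A − λI), which equals the number of Jordan blocks for λ):
  λ = 3: algebraic multiplicity = 5, geometric multiplicity = 3

Determining the block sizes for each eigenvalue:
  λ = 3: with am = 5 and gm = 3, the partition is not yet determined (e.g. several partitions of 5 into 3 parts exist). Let N = A − (3)·I. Computing rank(N^1) = 2, rank(N^2) = 1, rank(N^3) = 0; the number of blocks of size ≥ j is rank(N^{j−1}) − rank(N^j), giving [3, 1, 1]. So we have 1 block(s) of size 3, 2 block(s) of size 1 → block sizes [3, 1, 1]

Assembling the blocks gives a Jordan form
J =
  [3, 1, 0, 0, 0]
  [0, 3, 1, 0, 0]
  [0, 0, 3, 0, 0]
  [0, 0, 0, 3, 0]
  [0, 0, 0, 0, 3]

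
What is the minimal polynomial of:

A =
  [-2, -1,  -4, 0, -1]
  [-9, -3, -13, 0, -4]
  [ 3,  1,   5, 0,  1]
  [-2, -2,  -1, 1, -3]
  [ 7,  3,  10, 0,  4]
x^3 - 3*x^2 + 3*x - 1

The characteristic polynomial is χ_A(x) = (x - 1)^5, so the eigenvalues are known. The minimal polynomial is
  m_A(x) = Π_λ (x − λ)^{k_λ}
where k_λ is the size of the *largest* Jordan block for λ (equivalently, the smallest k with (A − λI)^k v = 0 for every generalised eigenvector v of λ).

  λ = 1: largest Jordan block has size 3, contributing (x − 1)^3

So m_A(x) = (x - 1)^3 = x^3 - 3*x^2 + 3*x - 1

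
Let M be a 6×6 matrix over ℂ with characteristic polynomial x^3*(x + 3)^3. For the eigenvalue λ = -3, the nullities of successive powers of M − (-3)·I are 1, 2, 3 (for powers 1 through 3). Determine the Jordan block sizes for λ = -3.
Block sizes for λ = -3: [3]

From the dimensions of kernels of powers, the number of Jordan blocks of size at least j is d_j − d_{j−1} where d_j = dim ker(N^j) (with d_0 = 0). Computing the differences gives [1, 1, 1].
The number of blocks of size exactly k is (#blocks of size ≥ k) − (#blocks of size ≥ k + 1), so the partition is: 1 block(s) of size 3.
In nonincreasing order the block sizes are [3].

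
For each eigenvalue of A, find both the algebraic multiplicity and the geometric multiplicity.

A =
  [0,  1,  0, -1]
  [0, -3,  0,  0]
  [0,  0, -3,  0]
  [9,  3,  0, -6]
λ = -3: alg = 4, geom = 3

Step 1 — factor the characteristic polynomial to read off the algebraic multiplicities:
  χ_A(x) = (x + 3)^4

Step 2 — compute geometric multiplicities via the rank-nullity identity g(λ) = n − rank(A − λI):
  rank(A − (-3)·I) = 1, so dim ker(A − (-3)·I) = n − 1 = 3

Summary:
  λ = -3: algebraic multiplicity = 4, geometric multiplicity = 3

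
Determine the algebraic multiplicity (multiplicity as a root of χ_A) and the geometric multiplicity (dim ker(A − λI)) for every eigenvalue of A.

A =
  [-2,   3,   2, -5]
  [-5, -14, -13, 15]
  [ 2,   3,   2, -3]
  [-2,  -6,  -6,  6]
λ = -2: alg = 4, geom = 2

Step 1 — factor the characteristic polynomial to read off the algebraic multiplicities:
  χ_A(x) = (x + 2)^4

Step 2 — compute geometric multiplicities via the rank-nullity identity g(λ) = n − rank(A − λI):
  rank(A − (-2)·I) = 2, so dim ker(A − (-2)·I) = n − 2 = 2

Summary:
  λ = -2: algebraic multiplicity = 4, geometric multiplicity = 2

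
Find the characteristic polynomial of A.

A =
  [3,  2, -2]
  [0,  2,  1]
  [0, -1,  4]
x^3 - 9*x^2 + 27*x - 27

Expanding det(x·I − A) (e.g. by cofactor expansion or by noting that A is similar to its Jordan form J, which has the same characteristic polynomial as A) gives
  χ_A(x) = x^3 - 9*x^2 + 27*x - 27
which factors as (x - 3)^3. The eigenvalues (with algebraic multiplicities) are λ = 3 with multiplicity 3.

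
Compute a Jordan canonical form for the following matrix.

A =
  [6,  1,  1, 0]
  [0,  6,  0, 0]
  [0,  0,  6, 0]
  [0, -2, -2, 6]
J_2(6) ⊕ J_1(6) ⊕ J_1(6)

The characteristic polynomial is
  det(x·I − A) = x^4 - 24*x^3 + 216*x^2 - 864*x + 1296 = (x - 6)^4

Eigenvalues and multiplicities (the geometric multiplicity of λ is n − rank(A − λI), which equals the number of Jordan blocks for λ):
  λ = 6: algebraic multiplicity = 4, geometric multiplicity = 3

Determining the block sizes for each eigenvalue:
  λ = 6: 3 blocks summing to 4 forces exactly one block of size 2 and the rest size 1 → block sizes [2, 1, 1]

Assembling the blocks gives a Jordan form
J =
  [6, 1, 0, 0]
  [0, 6, 0, 0]
  [0, 0, 6, 0]
  [0, 0, 0, 6]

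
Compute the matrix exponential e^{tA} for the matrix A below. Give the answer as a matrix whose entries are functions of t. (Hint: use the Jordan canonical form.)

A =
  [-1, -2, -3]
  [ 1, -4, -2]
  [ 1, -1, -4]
e^{tA} =
  [-t^2*exp(-3*t)/2 + 2*t*exp(-3*t) + exp(-3*t), t^2*exp(-3*t)/2 - 2*t*exp(-3*t), t^2*exp(-3*t)/2 - 3*t*exp(-3*t)]
  [-t^2*exp(-3*t)/2 + t*exp(-3*t), t^2*exp(-3*t)/2 - t*exp(-3*t) + exp(-3*t), t^2*exp(-3*t)/2 - 2*t*exp(-3*t)]
  [t*exp(-3*t), -t*exp(-3*t), -t*exp(-3*t) + exp(-3*t)]

Strategy: write A = P · J · P⁻¹ where J is a Jordan canonical form, so e^{tA} = P · e^{tJ} · P⁻¹, and e^{tJ} can be computed block-by-block.

A has Jordan form
J =
  [-3,  1,  0]
  [ 0, -3,  1]
  [ 0,  0, -3]
(up to reordering of blocks).

Per-block formulas:
  For a 3×3 Jordan block J_3(-3): exp(t · J_3(-3)) = e^(-3t)·(I + t·N + (t^2/2)·N^2), where N is the 3×3 nilpotent shift.

After assembling e^{tJ} and conjugating by P, we get:

e^{tA} =
  [-t^2*exp(-3*t)/2 + 2*t*exp(-3*t) + exp(-3*t), t^2*exp(-3*t)/2 - 2*t*exp(-3*t), t^2*exp(-3*t)/2 - 3*t*exp(-3*t)]
  [-t^2*exp(-3*t)/2 + t*exp(-3*t), t^2*exp(-3*t)/2 - t*exp(-3*t) + exp(-3*t), t^2*exp(-3*t)/2 - 2*t*exp(-3*t)]
  [t*exp(-3*t), -t*exp(-3*t), -t*exp(-3*t) + exp(-3*t)]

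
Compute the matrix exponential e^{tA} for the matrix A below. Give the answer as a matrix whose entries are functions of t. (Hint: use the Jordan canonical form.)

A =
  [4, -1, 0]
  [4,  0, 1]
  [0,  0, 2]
e^{tA} =
  [2*t*exp(2*t) + exp(2*t), -t*exp(2*t), -t^2*exp(2*t)/2]
  [4*t*exp(2*t), -2*t*exp(2*t) + exp(2*t), -t^2*exp(2*t) + t*exp(2*t)]
  [0, 0, exp(2*t)]

Strategy: write A = P · J · P⁻¹ where J is a Jordan canonical form, so e^{tA} = P · e^{tJ} · P⁻¹, and e^{tJ} can be computed block-by-block.

A has Jordan form
J =
  [2, 1, 0]
  [0, 2, 1]
  [0, 0, 2]
(up to reordering of blocks).

Per-block formulas:
  For a 3×3 Jordan block J_3(2): exp(t · J_3(2)) = e^(2t)·(I + t·N + (t^2/2)·N^2), where N is the 3×3 nilpotent shift.

After assembling e^{tJ} and conjugating by P, we get:

e^{tA} =
  [2*t*exp(2*t) + exp(2*t), -t*exp(2*t), -t^2*exp(2*t)/2]
  [4*t*exp(2*t), -2*t*exp(2*t) + exp(2*t), -t^2*exp(2*t) + t*exp(2*t)]
  [0, 0, exp(2*t)]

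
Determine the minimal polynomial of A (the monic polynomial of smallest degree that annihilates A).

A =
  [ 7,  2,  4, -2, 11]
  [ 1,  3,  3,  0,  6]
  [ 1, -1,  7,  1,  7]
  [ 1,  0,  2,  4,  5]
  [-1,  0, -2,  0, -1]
x^3 - 12*x^2 + 48*x - 64

The characteristic polynomial is χ_A(x) = (x - 4)^5, so the eigenvalues are known. The minimal polynomial is
  m_A(x) = Π_λ (x − λ)^{k_λ}
where k_λ is the size of the *largest* Jordan block for λ (equivalently, the smallest k with (A − λI)^k v = 0 for every generalised eigenvector v of λ).

  λ = 4: largest Jordan block has size 3, contributing (x − 4)^3

So m_A(x) = (x - 4)^3 = x^3 - 12*x^2 + 48*x - 64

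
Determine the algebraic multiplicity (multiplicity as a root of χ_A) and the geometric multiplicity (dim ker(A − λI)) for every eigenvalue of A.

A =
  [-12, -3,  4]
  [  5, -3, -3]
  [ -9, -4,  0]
λ = -5: alg = 3, geom = 1

Step 1 — factor the characteristic polynomial to read off the algebraic multiplicities:
  χ_A(x) = (x + 5)^3

Step 2 — compute geometric multiplicities via the rank-nullity identity g(λ) = n − rank(A − λI):
  rank(A − (-5)·I) = 2, so dim ker(A − (-5)·I) = n − 2 = 1

Summary:
  λ = -5: algebraic multiplicity = 3, geometric multiplicity = 1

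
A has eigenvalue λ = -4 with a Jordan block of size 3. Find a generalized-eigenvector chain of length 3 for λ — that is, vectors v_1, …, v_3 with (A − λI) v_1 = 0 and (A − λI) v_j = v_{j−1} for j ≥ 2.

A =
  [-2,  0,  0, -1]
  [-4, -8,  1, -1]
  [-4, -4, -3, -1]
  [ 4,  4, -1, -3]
A Jordan chain for λ = -4 of length 3:
v_1 = (-4, 8, 8, -8)ᵀ
v_2 = (0, -4, -4, 4)ᵀ
v_3 = (0, 1, 0, 0)ᵀ

Let N = A − (-4)·I. We want v_3 with N^3 v_3 = 0 but N^2 v_3 ≠ 0; then v_{j-1} := N · v_j for j = 3, …, 2.

Pick v_3 = (0, 1, 0, 0)ᵀ.
Then v_2 = N · v_3 = (0, -4, -4, 4)ᵀ.
Then v_1 = N · v_2 = (-4, 8, 8, -8)ᵀ.

Sanity check: (A − (-4)·I) v_1 = (0, 0, 0, 0)ᵀ = 0. ✓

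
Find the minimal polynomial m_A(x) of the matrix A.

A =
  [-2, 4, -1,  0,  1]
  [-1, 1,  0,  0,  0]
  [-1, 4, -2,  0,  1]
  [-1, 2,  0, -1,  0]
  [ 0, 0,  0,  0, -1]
x^3 + 3*x^2 + 3*x + 1

The characteristic polynomial is χ_A(x) = (x + 1)^5, so the eigenvalues are known. The minimal polynomial is
  m_A(x) = Π_λ (x − λ)^{k_λ}
where k_λ is the size of the *largest* Jordan block for λ (equivalently, the smallest k with (A − λI)^k v = 0 for every generalised eigenvector v of λ).

  λ = -1: largest Jordan block has size 3, contributing (x + 1)^3

So m_A(x) = (x + 1)^3 = x^3 + 3*x^2 + 3*x + 1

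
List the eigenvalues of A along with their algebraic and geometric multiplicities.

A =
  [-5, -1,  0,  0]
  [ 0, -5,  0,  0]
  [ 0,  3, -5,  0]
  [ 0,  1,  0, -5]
λ = -5: alg = 4, geom = 3

Step 1 — factor the characteristic polynomial to read off the algebraic multiplicities:
  χ_A(x) = (x + 5)^4

Step 2 — compute geometric multiplicities via the rank-nullity identity g(λ) = n − rank(A − λI):
  rank(A − (-5)·I) = 1, so dim ker(A − (-5)·I) = n − 1 = 3

Summary:
  λ = -5: algebraic multiplicity = 4, geometric multiplicity = 3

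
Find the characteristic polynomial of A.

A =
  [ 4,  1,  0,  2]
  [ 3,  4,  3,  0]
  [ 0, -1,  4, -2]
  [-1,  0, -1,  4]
x^4 - 16*x^3 + 96*x^2 - 256*x + 256

Expanding det(x·I − A) (e.g. by cofactor expansion or by noting that A is similar to its Jordan form J, which has the same characteristic polynomial as A) gives
  χ_A(x) = x^4 - 16*x^3 + 96*x^2 - 256*x + 256
which factors as (x - 4)^4. The eigenvalues (with algebraic multiplicities) are λ = 4 with multiplicity 4.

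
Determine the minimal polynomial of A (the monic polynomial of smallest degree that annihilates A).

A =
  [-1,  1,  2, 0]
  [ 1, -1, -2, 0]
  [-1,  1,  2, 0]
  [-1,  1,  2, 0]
x^2

The characteristic polynomial is χ_A(x) = x^4, so the eigenvalues are known. The minimal polynomial is
  m_A(x) = Π_λ (x − λ)^{k_λ}
where k_λ is the size of the *largest* Jordan block for λ (equivalently, the smallest k with (A − λI)^k v = 0 for every generalised eigenvector v of λ).

  λ = 0: largest Jordan block has size 2, contributing (x − 0)^2

So m_A(x) = x^2 = x^2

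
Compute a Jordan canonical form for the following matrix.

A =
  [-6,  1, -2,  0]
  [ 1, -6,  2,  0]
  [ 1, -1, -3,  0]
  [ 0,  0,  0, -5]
J_2(-5) ⊕ J_1(-5) ⊕ J_1(-5)

The characteristic polynomial is
  det(x·I − A) = x^4 + 20*x^3 + 150*x^2 + 500*x + 625 = (x + 5)^4

Eigenvalues and multiplicities (the geometric multiplicity of λ is n − rank(A − λI), which equals the number of Jordan blocks for λ):
  λ = -5: algebraic multiplicity = 4, geometric multiplicity = 3

Determining the block sizes for each eigenvalue:
  λ = -5: 3 blocks summing to 4 forces exactly one block of size 2 and the rest size 1 → block sizes [2, 1, 1]

Assembling the blocks gives a Jordan form
J =
  [-5,  1,  0,  0]
  [ 0, -5,  0,  0]
  [ 0,  0, -5,  0]
  [ 0,  0,  0, -5]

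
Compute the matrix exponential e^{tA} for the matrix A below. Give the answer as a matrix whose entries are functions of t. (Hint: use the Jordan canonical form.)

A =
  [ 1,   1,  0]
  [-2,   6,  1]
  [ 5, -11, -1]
e^{tA} =
  [-t^2*exp(2*t)/2 - t*exp(2*t) + exp(2*t), 3*t^2*exp(2*t)/2 + t*exp(2*t), t^2*exp(2*t)/2]
  [-t^2*exp(2*t)/2 - 2*t*exp(2*t), 3*t^2*exp(2*t)/2 + 4*t*exp(2*t) + exp(2*t), t^2*exp(2*t)/2 + t*exp(2*t)]
  [t^2*exp(2*t) + 5*t*exp(2*t), -3*t^2*exp(2*t) - 11*t*exp(2*t), -t^2*exp(2*t) - 3*t*exp(2*t) + exp(2*t)]

Strategy: write A = P · J · P⁻¹ where J is a Jordan canonical form, so e^{tA} = P · e^{tJ} · P⁻¹, and e^{tJ} can be computed block-by-block.

A has Jordan form
J =
  [2, 1, 0]
  [0, 2, 1]
  [0, 0, 2]
(up to reordering of blocks).

Per-block formulas:
  For a 3×3 Jordan block J_3(2): exp(t · J_3(2)) = e^(2t)·(I + t·N + (t^2/2)·N^2), where N is the 3×3 nilpotent shift.

After assembling e^{tJ} and conjugating by P, we get:

e^{tA} =
  [-t^2*exp(2*t)/2 - t*exp(2*t) + exp(2*t), 3*t^2*exp(2*t)/2 + t*exp(2*t), t^2*exp(2*t)/2]
  [-t^2*exp(2*t)/2 - 2*t*exp(2*t), 3*t^2*exp(2*t)/2 + 4*t*exp(2*t) + exp(2*t), t^2*exp(2*t)/2 + t*exp(2*t)]
  [t^2*exp(2*t) + 5*t*exp(2*t), -3*t^2*exp(2*t) - 11*t*exp(2*t), -t^2*exp(2*t) - 3*t*exp(2*t) + exp(2*t)]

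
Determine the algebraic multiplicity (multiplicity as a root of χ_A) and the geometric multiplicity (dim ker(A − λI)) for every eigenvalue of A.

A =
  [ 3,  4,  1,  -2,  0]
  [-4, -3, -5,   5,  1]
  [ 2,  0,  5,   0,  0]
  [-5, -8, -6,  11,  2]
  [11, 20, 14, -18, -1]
λ = 3: alg = 5, geom = 2

Step 1 — factor the characteristic polynomial to read off the algebraic multiplicities:
  χ_A(x) = (x - 3)^5

Step 2 — compute geometric multiplicities via the rank-nullity identity g(λ) = n − rank(A − λI):
  rank(A − (3)·I) = 3, so dim ker(A − (3)·I) = n − 3 = 2

Summary:
  λ = 3: algebraic multiplicity = 5, geometric multiplicity = 2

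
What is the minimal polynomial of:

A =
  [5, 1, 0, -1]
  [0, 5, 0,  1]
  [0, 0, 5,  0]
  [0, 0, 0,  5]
x^3 - 15*x^2 + 75*x - 125

The characteristic polynomial is χ_A(x) = (x - 5)^4, so the eigenvalues are known. The minimal polynomial is
  m_A(x) = Π_λ (x − λ)^{k_λ}
where k_λ is the size of the *largest* Jordan block for λ (equivalently, the smallest k with (A − λI)^k v = 0 for every generalised eigenvector v of λ).

  λ = 5: largest Jordan block has size 3, contributing (x − 5)^3

So m_A(x) = (x - 5)^3 = x^3 - 15*x^2 + 75*x - 125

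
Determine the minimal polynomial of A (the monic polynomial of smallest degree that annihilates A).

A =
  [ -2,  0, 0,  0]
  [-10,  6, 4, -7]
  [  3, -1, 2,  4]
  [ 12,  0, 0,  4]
x^4 - 10*x^3 + 24*x^2 + 32*x - 128

The characteristic polynomial is χ_A(x) = (x - 4)^3*(x + 2), so the eigenvalues are known. The minimal polynomial is
  m_A(x) = Π_λ (x − λ)^{k_λ}
where k_λ is the size of the *largest* Jordan block for λ (equivalently, the smallest k with (A − λI)^k v = 0 for every generalised eigenvector v of λ).

  λ = -2: largest Jordan block has size 1, contributing (x + 2)
  λ = 4: largest Jordan block has size 3, contributing (x − 4)^3

So m_A(x) = (x - 4)^3*(x + 2) = x^4 - 10*x^3 + 24*x^2 + 32*x - 128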